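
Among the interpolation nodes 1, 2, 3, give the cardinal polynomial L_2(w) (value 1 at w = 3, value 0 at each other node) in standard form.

L_2(w) = (w - 1)(w - 2) / [(2)·(1)]
       = (w^2 - 3w + 2) / (2)

L_2(w) = (1/2)w^2 - (3/2)w + 1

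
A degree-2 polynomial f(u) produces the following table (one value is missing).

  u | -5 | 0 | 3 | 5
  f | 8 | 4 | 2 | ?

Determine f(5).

The 3 known values determine f uniquely (degree ≤ 2).
L_0(5) = (5)·(2)/[(-5)·(-8)] = 1/4
L_1(5) = (10)·(2)/[(5)·(-3)] = -4/3
L_2(5) = (10)·(5)/[(8)·(3)] = 25/12
Sum: 8·(1/4) + 4·(-4/3) + 2·(25/12) = 5/6

5/6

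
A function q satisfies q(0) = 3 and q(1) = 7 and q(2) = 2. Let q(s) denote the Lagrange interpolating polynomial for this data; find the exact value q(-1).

Evaluate each Lagrange basis at s = -1:
L_0(-1) = (-2)·(-3)/[(-1)·(-2)] = 3
L_1(-1) = (-1)·(-3)/[(1)·(-1)] = -3
L_2(-1) = (-1)·(-2)/[(2)·(1)] = 1
Sum: 3·(3) + 7·(-3) + 2·(1) = -10

-10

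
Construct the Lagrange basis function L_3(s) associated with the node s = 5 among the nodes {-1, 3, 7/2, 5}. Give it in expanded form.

L_3(s) = (1/18)s^3 - (11/36)s^2 + (2/9)s + 7/12

L_3(s) = (s + 1)(s - 3)(s - 7/2) / [(6)·(2)·(3/2)]
       = (s^3 - (11/2)s^2 + 4s + 21/2) / (18)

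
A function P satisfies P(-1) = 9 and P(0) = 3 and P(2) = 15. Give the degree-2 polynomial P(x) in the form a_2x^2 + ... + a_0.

P(x) = 4x^2 - 2x + 3

L_0(x) = x(x - 2) / [3] = (1/3)x^2 - (2/3)x
L_1(x) = (x + 1)(x - 2) / [-2] = -(1/2)x^2 + (1/2)x + 1
L_2(x) = (x + 1)x / [6] = (1/6)x^2 + (1/6)x
P(x) = 9·L_0 + 3·L_1 + 15·L_2
  9·L_0(x) = 3x^2 - 6x
  3·L_1(x) = -(3/2)x^2 + (3/2)x + 3
  15·L_2(x) = (5/2)x^2 + (5/2)x
Adding term by term: 4x^2 - 2x + 3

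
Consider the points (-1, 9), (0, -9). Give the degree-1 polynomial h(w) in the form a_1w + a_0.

L_0(w) = w / [-1] = -w
L_1(w) = (w + 1) / [1] = w + 1
h(w) = 9·L_0 + (-9)·L_1
  9·L_0(w) = -9w
  (-9)·L_1(w) = -9w - 9
Adding term by term: -18w - 9

h(w) = -18w - 9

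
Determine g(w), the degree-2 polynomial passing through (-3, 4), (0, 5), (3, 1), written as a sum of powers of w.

g(w) = -(5/18)w^2 - (1/2)w + 5

L_0(w) = w(w - 3) / [18] = (1/18)w^2 - (1/6)w
L_1(w) = (w + 3)(w - 3) / [-9] = -(1/9)w^2 + 1
L_2(w) = (w + 3)w / [18] = (1/18)w^2 + (1/6)w
g(w) = 4·L_0 + 5·L_1 + 1·L_2
  4·L_0(w) = (2/9)w^2 - (2/3)w
  5·L_1(w) = -(5/9)w^2 + 5
  1·L_2(w) = (1/18)w^2 + (1/6)w
Adding term by term: -(5/18)w^2 - (1/2)w + 5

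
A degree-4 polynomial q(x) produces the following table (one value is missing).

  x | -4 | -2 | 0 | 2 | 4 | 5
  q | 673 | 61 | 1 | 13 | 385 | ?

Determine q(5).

The 5 known values determine q uniquely (degree ≤ 4).
L_0(5) = (7)·(5)·(3)·(1)/[(-2)·(-4)·(-6)·(-8)] = 35/128
L_1(5) = (9)·(5)·(3)·(1)/[(2)·(-2)·(-4)·(-6)] = -45/32
L_2(5) = (9)·(7)·(3)·(1)/[(4)·(2)·(-2)·(-4)] = 189/64
L_3(5) = (9)·(7)·(5)·(1)/[(6)·(4)·(2)·(-2)] = -105/32
L_4(5) = (9)·(7)·(5)·(3)/[(8)·(6)·(4)·(2)] = 315/128
Sum: 673·(35/128) + 61·(-45/32) + 1·(189/64) + 13·(-105/32) + 385·(315/128) = 1006

1006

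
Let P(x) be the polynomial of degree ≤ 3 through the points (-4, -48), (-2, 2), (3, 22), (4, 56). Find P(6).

Using Newton's divided-difference form:
P[-4,-2] = (2 - (-48)) / (-2 - (-4)) = 25
P[-2,3] = (22 - 2) / (3 - (-2)) = 4
P[3,4] = (56 - 22) / (4 - 3) = 34
P[-4,-2,3] = (4 - 25) / (3 - (-4)) = -3
P[-2,3,4] = (34 - 4) / (4 - (-2)) = 5
P[-4,-2,3,4] = (5 - (-3)) / (4 - (-4)) = 1
P(6) = -48 + 25·(10) + (-3)·(10)·(8) + 1·(10)·(8)·(3) = 202

202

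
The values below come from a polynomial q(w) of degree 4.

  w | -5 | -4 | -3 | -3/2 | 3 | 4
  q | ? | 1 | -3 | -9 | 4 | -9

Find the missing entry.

The 5 known values determine q uniquely (degree ≤ 4).
Evaluate each Lagrange basis at w = -5:
L_0(-5) = (-2)·(-7/2)·(-8)·(-9)/[(-1)·(-5/2)·(-7)·(-8)] = 18/5
L_1(-5) = (-1)·(-7/2)·(-8)·(-9)/[(1)·(-3/2)·(-6)·(-7)] = -4
L_2(-5) = (-1)·(-2)·(-8)·(-9)/[(5/2)·(3/2)·(-9/2)·(-11/2)] = 256/165
L_3(-5) = (-1)·(-2)·(-7/2)·(-9)/[(7)·(6)·(9/2)·(-1)] = -1/3
L_4(-5) = (-1)·(-2)·(-7/2)·(-8)/[(8)·(7)·(11/2)·(1)] = 2/11
Sum: 1·(18/5) + (-3)·(-4) + (-9)·(256/165) + 4·(-1/3) + (-9)·(2/11) = -4/3

-4/3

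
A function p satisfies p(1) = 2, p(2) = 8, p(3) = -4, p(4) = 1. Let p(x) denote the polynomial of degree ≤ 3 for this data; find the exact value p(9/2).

L_0(9/2) = (5/2)·(3/2)·(1/2)/[(-1)·(-2)·(-3)] = -5/16
L_1(9/2) = (7/2)·(3/2)·(1/2)/[(1)·(-1)·(-2)] = 21/16
L_2(9/2) = (7/2)·(5/2)·(1/2)/[(2)·(1)·(-1)] = -35/16
L_3(9/2) = (7/2)·(5/2)·(3/2)/[(3)·(2)·(1)] = 35/16
Sum: 2·(-5/16) + 8·(21/16) + (-4)·(-35/16) + 1·(35/16) = 333/16

333/16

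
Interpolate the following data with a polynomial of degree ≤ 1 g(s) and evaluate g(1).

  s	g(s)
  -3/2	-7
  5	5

-31/13

Evaluate each Lagrange basis at s = 1:
L_0(1) = (-4)/[(-13/2)] = 8/13
L_1(1) = (5/2)/[(13/2)] = 5/13
Sum: (-7)·(8/13) + 5·(5/13) = -31/13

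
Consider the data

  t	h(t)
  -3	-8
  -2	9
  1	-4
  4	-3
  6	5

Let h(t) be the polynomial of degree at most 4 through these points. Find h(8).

-325/9

L_0(8) = (10)·(7)·(4)·(2)/[(-1)·(-4)·(-7)·(-9)] = 20/9
L_1(8) = (11)·(7)·(4)·(2)/[(1)·(-3)·(-6)·(-8)] = -77/18
L_2(8) = (11)·(10)·(4)·(2)/[(4)·(3)·(-3)·(-5)] = 44/9
L_3(8) = (11)·(10)·(7)·(2)/[(7)·(6)·(3)·(-2)] = -55/9
L_4(8) = (11)·(10)·(7)·(4)/[(9)·(8)·(5)·(2)] = 77/18
Sum: (-8)·(20/9) + 9·(-77/18) + (-4)·(44/9) + (-3)·(-55/9) + 5·(77/18) = -325/9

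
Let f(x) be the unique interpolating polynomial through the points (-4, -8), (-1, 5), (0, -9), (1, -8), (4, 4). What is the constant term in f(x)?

-9

L_0(x) = (x + 1)x(x - 1)(x - 4) / [480] = (1/480)x^4 - (1/120)x^3 - (1/480)x^2 + (1/120)x
L_1(x) = (x + 4)x(x - 1)(x - 4) / [-30] = -(1/30)x^4 + (1/30)x^3 + (8/15)x^2 - (8/15)x
L_2(x) = (x + 4)(x + 1)(x - 1)(x - 4) / [16] = (1/16)x^4 - (17/16)x^2 + 1
L_3(x) = (x + 4)(x + 1)x(x - 4) / [-30] = -(1/30)x^4 - (1/30)x^3 + (8/15)x^2 + (8/15)x
L_4(x) = (x + 4)(x + 1)x(x - 1) / [480] = (1/480)x^4 + (1/120)x^3 - (1/480)x^2 - (1/120)x
f(x) = (-8)·L_0 + 5·L_1 + (-9)·L_2 + (-8)·L_3 + 4·L_4
Only the constant term is needed; take it from each L_i and combine:
(-8)·(0) + 5·(0) + (-9)·(1) + (-8)·(0) + 4·(0) = -9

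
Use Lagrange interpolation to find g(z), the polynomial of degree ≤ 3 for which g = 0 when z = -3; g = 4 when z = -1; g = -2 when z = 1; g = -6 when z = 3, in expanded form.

g(z) = (1/4)z^3 - (1/2)z^2 - (13/4)z + 3/2

Build the Lagrange basis polynomials:
L_0(z) = (z + 1)(z - 1)(z - 3) / [-48] = -(1/48)z^3 + (1/16)z^2 + (1/48)z - 1/16
L_1(z) = (z + 3)(z - 1)(z - 3) / [16] = (1/16)z^3 - (1/16)z^2 - (9/16)z + 9/16
L_2(z) = (z + 3)(z + 1)(z - 3) / [-16] = -(1/16)z^3 - (1/16)z^2 + (9/16)z + 9/16
L_3(z) = (z + 3)(z + 1)(z - 1) / [48] = (1/48)z^3 + (1/16)z^2 - (1/48)z - 1/16
g(z) = 0·L_0 + 4·L_1 + (-2)·L_2 + (-6)·L_3
  0·L_0(z) = 0
  4·L_1(z) = (1/4)z^3 - (1/4)z^2 - (9/4)z + 9/4
  (-2)·L_2(z) = (1/8)z^3 + (1/8)z^2 - (9/8)z - 9/8
  (-6)·L_3(z) = -(1/8)z^3 - (3/8)z^2 + (1/8)z + 3/8
Adding term by term: (1/4)z^3 - (1/2)z^2 - (13/4)z + 3/2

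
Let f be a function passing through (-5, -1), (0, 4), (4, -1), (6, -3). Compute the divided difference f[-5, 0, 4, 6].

f[-5,0] = (4 - (-1)) / (0 - (-5)) = 1
f[0,4] = (-1 - 4) / (4 - 0) = -5/4
f[4,6] = (-3 - (-1)) / (6 - 4) = -1
f[-5,0,4] = (-5/4 - 1) / (4 - (-5)) = -1/4
f[0,4,6] = (-1 - (-5/4)) / (6 - 0) = 1/24
f[-5,0,4,6] = (1/24 - (-1/4)) / (6 - (-5)) = 7/264

7/264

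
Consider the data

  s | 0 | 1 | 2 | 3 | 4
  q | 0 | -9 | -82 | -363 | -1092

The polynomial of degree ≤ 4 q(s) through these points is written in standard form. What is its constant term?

Build the Lagrange basis polynomials:
L_0(s) = (s - 1)(s - 2)(s - 3)(s - 4) / [24] = (1/24)s^4 - (5/12)s^3 + (35/24)s^2 - (25/12)s + 1
L_1(s) = s(s - 2)(s - 3)(s - 4) / [-6] = -(1/6)s^4 + (3/2)s^3 - (13/3)s^2 + 4s
L_2(s) = s(s - 1)(s - 3)(s - 4) / [4] = (1/4)s^4 - 2s^3 + (19/4)s^2 - 3s
L_3(s) = s(s - 1)(s - 2)(s - 4) / [-6] = -(1/6)s^4 + (7/6)s^3 - (7/3)s^2 + (4/3)s
L_4(s) = s(s - 1)(s - 2)(s - 3) / [24] = (1/24)s^4 - (1/4)s^3 + (11/24)s^2 - (1/4)s
q(s) = 0·L_0 + (-9)·L_1 + (-82)·L_2 + (-363)·L_3 + (-1092)·L_4
Only the constant term is needed; take it from each L_i and combine:
0·(1) + (-9)·(0) + (-82)·(0) + (-363)·(0) + (-1092)·(0) = 0

0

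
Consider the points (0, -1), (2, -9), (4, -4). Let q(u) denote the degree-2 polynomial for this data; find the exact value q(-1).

Using Newton's divided-difference form:
q[0,2] = (-9 - (-1)) / (2 - 0) = -4
q[2,4] = (-4 - (-9)) / (4 - 2) = 5/2
q[0,2,4] = (5/2 - (-4)) / (4 - 0) = 13/8
q(-1) = -1 + (-4)·(-1) + (13/8)·(-1)·(-3) = 63/8

63/8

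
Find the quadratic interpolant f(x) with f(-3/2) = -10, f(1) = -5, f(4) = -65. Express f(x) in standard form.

Newton's divided differences:
f[-3/2,1] = (-5 - (-10)) / (1 - (-3/2)) = 2
f[1,4] = (-65 - (-5)) / (4 - 1) = -20
f[-3/2,1,4] = (-20 - 2) / (4 - (-3/2)) = -4
f(x) = -10 + 2·(x + 3/2) + (-4)·(x + 3/2)(x - 1)
Expanding: f(x) = -4x^2 - 1

f(x) = -4x^2 - 1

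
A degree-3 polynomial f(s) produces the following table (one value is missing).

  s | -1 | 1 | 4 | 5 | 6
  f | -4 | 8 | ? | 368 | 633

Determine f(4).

191

The 4 known values determine f uniquely (degree ≤ 3).
L_0(4) = (3)·(-1)·(-2)/[(-2)·(-6)·(-7)] = -1/14
L_1(4) = (5)·(-1)·(-2)/[(2)·(-4)·(-5)] = 1/4
L_2(4) = (5)·(3)·(-2)/[(6)·(4)·(-1)] = 5/4
L_3(4) = (5)·(3)·(-1)/[(7)·(5)·(1)] = -3/7
Sum: (-4)·(-1/14) + 8·(1/4) + 368·(5/4) + 633·(-3/7) = 191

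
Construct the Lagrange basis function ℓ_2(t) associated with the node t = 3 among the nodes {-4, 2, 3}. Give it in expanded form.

ℓ_2(t) = (1/7)t^2 + (2/7)t - 8/7

ℓ_2(t) = (t + 4)(t - 2) / [(7)·(1)]
       = (t^2 + 2t - 8) / (7)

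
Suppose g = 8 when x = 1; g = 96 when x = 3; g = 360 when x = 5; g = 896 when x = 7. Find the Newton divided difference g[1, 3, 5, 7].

2

g[1,3] = (96 - 8) / (3 - 1) = 44
g[3,5] = (360 - 96) / (5 - 3) = 132
g[5,7] = (896 - 360) / (7 - 5) = 268
g[1,3,5] = (132 - 44) / (5 - 1) = 22
g[3,5,7] = (268 - 132) / (7 - 3) = 34
g[1,3,5,7] = (34 - 22) / (7 - 1) = 2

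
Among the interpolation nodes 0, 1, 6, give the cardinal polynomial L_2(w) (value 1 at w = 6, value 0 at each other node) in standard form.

L_2(w) = w(w - 1) / [(6)·(5)]
       = (w^2 - w) / (30)

L_2(w) = (1/30)w^2 - (1/30)w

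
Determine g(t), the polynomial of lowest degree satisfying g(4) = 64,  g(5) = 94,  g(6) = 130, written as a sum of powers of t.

g(t) = 3t^2 + 3t + 4

Build the Lagrange basis polynomials:
L_0(t) = (t - 5)(t - 6) / [2] = (1/2)t^2 - (11/2)t + 15
L_1(t) = (t - 4)(t - 6) / [-1] = -t^2 + 10t - 24
L_2(t) = (t - 4)(t - 5) / [2] = (1/2)t^2 - (9/2)t + 10
g(t) = 64·L_0 + 94·L_1 + 130·L_2
  64·L_0(t) = 32t^2 - 352t + 960
  94·L_1(t) = -94t^2 + 940t - 2256
  130·L_2(t) = 65t^2 - 585t + 1300
Adding term by term: 3t^2 + 3t + 4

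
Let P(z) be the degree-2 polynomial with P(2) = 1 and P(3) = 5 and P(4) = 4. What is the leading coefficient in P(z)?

Build the Lagrange basis polynomials:
L_0(z) = (z - 3)(z - 4) / [2] = (1/2)z^2 - (7/2)z + 6
L_1(z) = (z - 2)(z - 4) / [-1] = -z^2 + 6z - 8
L_2(z) = (z - 2)(z - 3) / [2] = (1/2)z^2 - (5/2)z + 3
P(z) = 1·L_0 + 5·L_1 + 4·L_2
Only the coefficient of z^2 is needed; take it from each L_i and combine:
1·(1/2) + 5·(-1) + 4·(1/2) = -5/2

-5/2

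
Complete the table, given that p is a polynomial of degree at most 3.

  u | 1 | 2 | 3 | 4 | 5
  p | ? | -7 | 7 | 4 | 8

The 4 known values determine p uniquely (degree ≤ 3).
Evaluate each Lagrange basis at u = 1:
L_0(1) = (-2)·(-3)·(-4)/[(-1)·(-2)·(-3)] = 4
L_1(1) = (-1)·(-3)·(-4)/[(1)·(-1)·(-2)] = -6
L_2(1) = (-1)·(-2)·(-4)/[(2)·(1)·(-1)] = 4
L_3(1) = (-1)·(-2)·(-3)/[(3)·(2)·(1)] = -1
Sum: (-7)·(4) + 7·(-6) + 4·(4) + 8·(-1) = -62

-62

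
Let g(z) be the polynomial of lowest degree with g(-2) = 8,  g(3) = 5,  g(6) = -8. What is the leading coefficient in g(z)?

The leading coefficient equals the top divided difference g[-2,3,6].
g[-2,3] = (5 - 8) / (3 - (-2)) = -3/5
g[3,6] = (-8 - 5) / (6 - 3) = -13/3
g[-2,3,6] = (-13/3 - (-3/5)) / (6 - (-2)) = -7/15

-7/15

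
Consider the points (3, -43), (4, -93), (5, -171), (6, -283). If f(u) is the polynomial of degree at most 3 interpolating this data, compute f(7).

Evaluate each Lagrange basis at u = 7:
L_0(7) = (3)·(2)·(1)/[(-1)·(-2)·(-3)] = -1
L_1(7) = (4)·(2)·(1)/[(1)·(-1)·(-2)] = 4
L_2(7) = (4)·(3)·(1)/[(2)·(1)·(-1)] = -6
L_3(7) = (4)·(3)·(2)/[(3)·(2)·(1)] = 4
Sum: (-43)·(-1) + (-93)·(4) + (-171)·(-6) + (-283)·(4) = -435

-435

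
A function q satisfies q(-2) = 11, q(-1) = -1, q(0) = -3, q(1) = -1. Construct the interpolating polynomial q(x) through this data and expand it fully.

Build the Lagrange basis polynomials:
L_0(x) = (x + 1)x(x - 1) / [-6] = -(1/6)x^3 + (1/6)x
L_1(x) = (x + 2)x(x - 1) / [2] = (1/2)x^3 + (1/2)x^2 - x
L_2(x) = (x + 2)(x + 1)(x - 1) / [-2] = -(1/2)x^3 - x^2 + (1/2)x + 1
L_3(x) = (x + 2)(x + 1)x / [6] = (1/6)x^3 + (1/2)x^2 + (1/3)x
q(x) = 11·L_0 + (-1)·L_1 + (-3)·L_2 + (-1)·L_3
  11·L_0(x) = -(11/6)x^3 + (11/6)x
  (-1)·L_1(x) = -(1/2)x^3 - (1/2)x^2 + x
  (-3)·L_2(x) = (3/2)x^3 + 3x^2 - (3/2)x - 3
  (-1)·L_3(x) = -(1/6)x^3 - (1/2)x^2 - (1/3)x
Adding term by term: -x^3 + 2x^2 + x - 3

q(x) = -x^3 + 2x^2 + x - 3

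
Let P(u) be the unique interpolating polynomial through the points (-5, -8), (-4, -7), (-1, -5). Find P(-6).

Evaluate each Lagrange basis at u = -6:
L_0(-6) = (-2)·(-5)/[(-1)·(-4)] = 5/2
L_1(-6) = (-1)·(-5)/[(1)·(-3)] = -5/3
L_2(-6) = (-1)·(-2)/[(4)·(3)] = 1/6
Sum: (-8)·(5/2) + (-7)·(-5/3) + (-5)·(1/6) = -55/6

-55/6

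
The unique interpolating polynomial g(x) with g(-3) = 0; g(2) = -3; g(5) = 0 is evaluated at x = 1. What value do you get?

Evaluate each Lagrange basis at x = 1:
L_0(1) = (-1)·(-4)/[(-5)·(-8)] = 1/10
L_1(1) = (4)·(-4)/[(5)·(-3)] = 16/15
L_2(1) = (4)·(-1)/[(8)·(3)] = -1/6
Sum: 0 + (-3)·(16/15) + 0 = -16/5

-16/5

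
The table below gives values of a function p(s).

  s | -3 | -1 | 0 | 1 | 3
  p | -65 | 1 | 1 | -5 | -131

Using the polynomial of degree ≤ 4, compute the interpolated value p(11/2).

-18431/16

Evaluate each Lagrange basis at s = 11/2:
L_0(11/2) = (13/2)·(11/2)·(9/2)·(5/2)/[(-2)·(-3)·(-4)·(-6)] = 715/256
L_1(11/2) = (17/2)·(11/2)·(9/2)·(5/2)/[(2)·(-1)·(-2)·(-4)] = -8415/256
L_2(11/2) = (17/2)·(13/2)·(9/2)·(5/2)/[(3)·(1)·(-1)·(-3)] = 1105/16
L_3(11/2) = (17/2)·(13/2)·(11/2)·(5/2)/[(4)·(2)·(1)·(-2)] = -12155/256
L_4(11/2) = (17/2)·(13/2)·(11/2)·(9/2)/[(6)·(4)·(3)·(2)] = 2431/256
Sum: (-65)·(715/256) + 1·(-8415/256) + 1·(1105/16) + (-5)·(-12155/256) + (-131)·(2431/256) = -18431/16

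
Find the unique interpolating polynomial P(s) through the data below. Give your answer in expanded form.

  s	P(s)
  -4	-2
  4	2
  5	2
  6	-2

P(s) = -(7/36)s^3 + (11/12)s^2 + (65/18)s - 44/3

Build the Lagrange basis polynomials:
L_0(s) = (s - 4)(s - 5)(s - 6) / [-720] = -(1/720)s^3 + (1/48)s^2 - (37/360)s + 1/6
L_1(s) = (s + 4)(s - 5)(s - 6) / [16] = (1/16)s^3 - (7/16)s^2 - (7/8)s + 15/2
L_2(s) = (s + 4)(s - 4)(s - 6) / [-9] = -(1/9)s^3 + (2/3)s^2 + (16/9)s - 32/3
L_3(s) = (s + 4)(s - 4)(s - 5) / [20] = (1/20)s^3 - (1/4)s^2 - (4/5)s + 4
P(s) = (-2)·L_0 + 2·L_1 + 2·L_2 + (-2)·L_3
  (-2)·L_0(s) = (1/360)s^3 - (1/24)s^2 + (37/180)s - 1/3
  2·L_1(s) = (1/8)s^3 - (7/8)s^2 - (7/4)s + 15
  2·L_2(s) = -(2/9)s^3 + (4/3)s^2 + (32/9)s - 64/3
  (-2)·L_3(s) = -(1/10)s^3 + (1/2)s^2 + (8/5)s - 8
Adding term by term: -(7/36)s^3 + (11/12)s^2 + (65/18)s - 44/3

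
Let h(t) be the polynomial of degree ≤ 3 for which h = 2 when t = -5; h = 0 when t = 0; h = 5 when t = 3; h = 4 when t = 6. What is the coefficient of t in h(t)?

L_0(t) = t(t - 3)(t - 6) / [-440] = -(1/440)t^3 + (9/440)t^2 - (9/220)t
L_1(t) = (t + 5)(t - 3)(t - 6) / [90] = (1/90)t^3 - (2/45)t^2 - (3/10)t + 1
L_2(t) = (t + 5)t(t - 6) / [-72] = -(1/72)t^3 + (1/72)t^2 + (5/12)t
L_3(t) = (t + 5)t(t - 3) / [198] = (1/198)t^3 + (1/99)t^2 - (5/66)t
h(t) = 2·L_0 + 0·L_1 + 5·L_2 + 4·L_3
Only the coefficient of t is needed; take it from each L_i and combine:
2·(-9/220) + 0·(-3/10) + 5·(5/12) + 4·(-5/66) = 1121/660

1121/660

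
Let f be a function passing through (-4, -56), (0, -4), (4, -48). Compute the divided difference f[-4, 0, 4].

f[-4,0] = (-4 - (-56)) / (0 - (-4)) = 13
f[0,4] = (-48 - (-4)) / (4 - 0) = -11
f[-4,0,4] = (-11 - 13) / (4 - (-4)) = -3

-3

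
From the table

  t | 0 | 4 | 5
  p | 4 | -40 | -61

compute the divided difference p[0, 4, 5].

p[0,4] = (-40 - 4) / (4 - 0) = -11
p[4,5] = (-61 - (-40)) / (5 - 4) = -21
p[0,4,5] = (-21 - (-11)) / (5 - 0) = -2

-2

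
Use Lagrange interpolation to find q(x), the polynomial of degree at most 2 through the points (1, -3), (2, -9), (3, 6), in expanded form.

Build the Lagrange basis polynomials:
L_0(x) = (x - 2)(x - 3) / [2] = (1/2)x^2 - (5/2)x + 3
L_1(x) = (x - 1)(x - 3) / [-1] = -x^2 + 4x - 3
L_2(x) = (x - 1)(x - 2) / [2] = (1/2)x^2 - (3/2)x + 1
q(x) = (-3)·L_0 + (-9)·L_1 + 6·L_2
  (-3)·L_0(x) = -(3/2)x^2 + (15/2)x - 9
  (-9)·L_1(x) = 9x^2 - 36x + 27
  6·L_2(x) = 3x^2 - 9x + 6
Adding term by term: (21/2)x^2 - (75/2)x + 24

q(x) = (21/2)x^2 - (75/2)x + 24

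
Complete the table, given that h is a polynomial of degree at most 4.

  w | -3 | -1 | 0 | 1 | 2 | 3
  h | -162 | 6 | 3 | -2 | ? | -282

-57

The 5 known values determine h uniquely (degree ≤ 4).
L_0(2) = (3)·(2)·(1)·(-1)/[(-2)·(-3)·(-4)·(-6)] = -1/24
L_1(2) = (5)·(2)·(1)·(-1)/[(2)·(-1)·(-2)·(-4)] = 5/8
L_2(2) = (5)·(3)·(1)·(-1)/[(3)·(1)·(-1)·(-3)] = -5/3
L_3(2) = (5)·(3)·(2)·(-1)/[(4)·(2)·(1)·(-2)] = 15/8
L_4(2) = (5)·(3)·(2)·(1)/[(6)·(4)·(3)·(2)] = 5/24
Sum: (-162)·(-1/24) + 6·(5/8) + 3·(-5/3) + (-2)·(15/8) + (-282)·(5/24) = -57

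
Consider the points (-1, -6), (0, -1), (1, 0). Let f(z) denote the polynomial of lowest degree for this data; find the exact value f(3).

Using Newton's divided-difference form:
f[-1,0] = (-1 - (-6)) / (0 - (-1)) = 5
f[0,1] = (0 - (-1)) / (1 - 0) = 1
f[-1,0,1] = (1 - 5) / (1 - (-1)) = -2
f(3) = -6 + 5·(4) + (-2)·(4)·(3) = -10

-10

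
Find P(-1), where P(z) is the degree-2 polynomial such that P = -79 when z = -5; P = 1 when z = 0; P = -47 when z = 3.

L_0(-1) = (-1)·(-4)/[(-5)·(-8)] = 1/10
L_1(-1) = (4)·(-4)/[(5)·(-3)] = 16/15
L_2(-1) = (4)·(-1)/[(8)·(3)] = -1/6
Sum: (-79)·(1/10) + 1·(16/15) + (-47)·(-1/6) = 1

1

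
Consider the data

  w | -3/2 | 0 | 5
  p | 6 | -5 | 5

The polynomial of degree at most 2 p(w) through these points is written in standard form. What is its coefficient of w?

Build the Lagrange basis polynomials:
L_0(w) = w(w - 5) / [39/4] = (4/39)w^2 - (20/39)w
L_1(w) = (w + 3/2)(w - 5) / [-15/2] = -(2/15)w^2 + (7/15)w + 1
L_2(w) = (w + 3/2)w / [65/2] = (2/65)w^2 + (3/65)w
p(w) = 6·L_0 + (-5)·L_1 + 5·L_2
Only the coefficient of w is needed; take it from each L_i and combine:
6·(-20/39) + (-5)·(7/15) + 5·(3/65) = -202/39

-202/39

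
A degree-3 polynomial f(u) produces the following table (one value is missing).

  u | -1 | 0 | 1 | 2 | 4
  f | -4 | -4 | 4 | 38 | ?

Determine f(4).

256

The 4 known values determine f uniquely (degree ≤ 3).
Evaluate each Lagrange basis at u = 4:
L_0(4) = (4)·(3)·(2)/[(-1)·(-2)·(-3)] = -4
L_1(4) = (5)·(3)·(2)/[(1)·(-1)·(-2)] = 15
L_2(4) = (5)·(4)·(2)/[(2)·(1)·(-1)] = -20
L_3(4) = (5)·(4)·(3)/[(3)·(2)·(1)] = 10
Sum: (-4)·(-4) + (-4)·(15) + 4·(-20) + 38·(10) = 256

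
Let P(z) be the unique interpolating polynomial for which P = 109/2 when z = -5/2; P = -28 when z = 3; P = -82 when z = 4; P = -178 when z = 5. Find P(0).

2

L_0(0) = (-3)·(-4)·(-5)/[(-11/2)·(-13/2)·(-15/2)] = 32/143
L_1(0) = (5/2)·(-4)·(-5)/[(11/2)·(-1)·(-2)] = 50/11
L_2(0) = (5/2)·(-3)·(-5)/[(13/2)·(1)·(-1)] = -75/13
L_3(0) = (5/2)·(-3)·(-4)/[(15/2)·(2)·(1)] = 2
Sum: 109/2·(32/143) + (-28)·(50/11) + (-82)·(-75/13) + (-178)·(2) = 2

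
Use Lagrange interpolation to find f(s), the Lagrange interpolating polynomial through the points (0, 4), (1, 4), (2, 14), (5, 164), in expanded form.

Build the Lagrange basis polynomials:
L_0(s) = (s - 1)(s - 2)(s - 5) / [-10] = -(1/10)s^3 + (4/5)s^2 - (17/10)s + 1
L_1(s) = s(s - 2)(s - 5) / [4] = (1/4)s^3 - (7/4)s^2 + (5/2)s
L_2(s) = s(s - 1)(s - 5) / [-6] = -(1/6)s^3 + s^2 - (5/6)s
L_3(s) = s(s - 1)(s - 2) / [60] = (1/60)s^3 - (1/20)s^2 + (1/30)s
f(s) = 4·L_0 + 4·L_1 + 14·L_2 + 164·L_3
  4·L_0(s) = -(2/5)s^3 + (16/5)s^2 - (34/5)s + 4
  4·L_1(s) = s^3 - 7s^2 + 10s
  14·L_2(s) = -(7/3)s^3 + 14s^2 - (35/3)s
  164·L_3(s) = (41/15)s^3 - (41/5)s^2 + (82/15)s
Adding term by term: s^3 + 2s^2 - 3s + 4

f(s) = s^3 + 2s^2 - 3s + 4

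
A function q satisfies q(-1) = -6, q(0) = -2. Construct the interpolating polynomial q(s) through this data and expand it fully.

q(s) = 4s - 2

Build the Lagrange basis polynomials:
L_0(s) = s / [-1] = -s
L_1(s) = (s + 1) / [1] = s + 1
q(s) = (-6)·L_0 + (-2)·L_1
  (-6)·L_0(s) = 6s
  (-2)·L_1(s) = -2s - 2
Adding term by term: 4s - 2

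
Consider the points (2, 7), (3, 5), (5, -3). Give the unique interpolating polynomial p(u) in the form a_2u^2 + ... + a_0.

Newton's divided differences:
p[2,3] = (5 - 7) / (3 - 2) = -2
p[3,5] = (-3 - 5) / (5 - 3) = -4
p[2,3,5] = (-4 - (-2)) / (5 - 2) = -2/3
p(u) = 7 + (-2)·(u - 2) + (-2/3)·(u - 2)(u - 3)
Expanding: p(u) = -(2/3)u^2 + (4/3)u + 7

p(u) = -(2/3)u^2 + (4/3)u + 7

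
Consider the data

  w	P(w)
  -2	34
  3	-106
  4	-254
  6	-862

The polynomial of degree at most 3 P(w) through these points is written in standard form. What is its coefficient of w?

Build the Lagrange basis polynomials:
L_0(w) = (w - 3)(w - 4)(w - 6) / [-240] = -(1/240)w^3 + (13/240)w^2 - (9/40)w + 3/10
L_1(w) = (w + 2)(w - 4)(w - 6) / [15] = (1/15)w^3 - (8/15)w^2 + (4/15)w + 16/5
L_2(w) = (w + 2)(w - 3)(w - 6) / [-12] = -(1/12)w^3 + (7/12)w^2 - 3
L_3(w) = (w + 2)(w - 3)(w - 4) / [48] = (1/48)w^3 - (5/48)w^2 - (1/24)w + 1/2
P(w) = 34·L_0 + (-106)·L_1 + (-254)·L_2 + (-862)·L_3
Only the coefficient of w is needed; take it from each L_i and combine:
34·(-9/40) + (-106)·(4/15) + (-254)·(0) + (-862)·(-1/24) = 0

0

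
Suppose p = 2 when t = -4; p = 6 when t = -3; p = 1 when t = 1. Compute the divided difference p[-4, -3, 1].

-21/20

p[-4,-3] = (6 - 2) / (-3 - (-4)) = 4
p[-3,1] = (1 - 6) / (1 - (-3)) = -5/4
p[-4,-3,1] = (-5/4 - 4) / (1 - (-4)) = -21/20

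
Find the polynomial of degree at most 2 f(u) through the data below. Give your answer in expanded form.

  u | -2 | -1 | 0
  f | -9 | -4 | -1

L_0(u) = (u + 1)u / [2] = (1/2)u^2 + (1/2)u
L_1(u) = (u + 2)u / [-1] = -u^2 - 2u
L_2(u) = (u + 2)(u + 1) / [2] = (1/2)u^2 + (3/2)u + 1
f(u) = (-9)·L_0 + (-4)·L_1 + (-1)·L_2
  (-9)·L_0(u) = -(9/2)u^2 - (9/2)u
  (-4)·L_1(u) = 4u^2 + 8u
  (-1)·L_2(u) = -(1/2)u^2 - (3/2)u - 1
Adding term by term: -u^2 + 2u - 1

f(u) = -u^2 + 2u - 1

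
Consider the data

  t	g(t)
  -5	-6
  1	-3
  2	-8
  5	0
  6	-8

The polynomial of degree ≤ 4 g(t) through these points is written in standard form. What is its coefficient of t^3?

98/165

Build the Lagrange basis polynomials:
L_0(t) = (t - 1)(t - 2)(t - 5)(t - 6) / [4620] = (1/4620)t^4 - (1/330)t^3 + (13/924)t^2 - (4/165)t + 1/77
L_1(t) = (t + 5)(t - 2)(t - 5)(t - 6) / [-120] = -(1/120)t^4 + (1/15)t^3 + (13/120)t^2 - (5/3)t + 5/2
L_2(t) = (t + 5)(t - 1)(t - 5)(t - 6) / [84] = (1/84)t^4 - (1/12)t^3 - (19/84)t^2 + (25/12)t - 25/14
L_3(t) = (t + 5)(t - 1)(t - 2)(t - 6) / [-120] = -(1/120)t^4 + (1/30)t^3 + (5/24)t^2 - (11/15)t + 1/2
L_4(t) = (t + 5)(t - 1)(t - 2)(t - 5) / [220] = (1/220)t^4 - (3/220)t^3 - (23/220)t^2 + (15/44)t - 5/22
g(t) = (-6)·L_0 + (-3)·L_1 + (-8)·L_2 + 0·L_3 + (-8)·L_4
Only the coefficient of t^3 is needed; take it from each L_i and combine:
(-6)·(-1/330) + (-3)·(1/15) + (-8)·(-1/12) + 0·(1/30) + (-8)·(-3/220) = 98/165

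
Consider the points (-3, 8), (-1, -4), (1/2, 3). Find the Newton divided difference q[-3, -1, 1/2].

q[-3,-1] = (-4 - 8) / (-1 - (-3)) = -6
q[-1,1/2] = (3 - (-4)) / (1/2 - (-1)) = 14/3
q[-3,-1,1/2] = (14/3 - (-6)) / (1/2 - (-3)) = 64/21

64/21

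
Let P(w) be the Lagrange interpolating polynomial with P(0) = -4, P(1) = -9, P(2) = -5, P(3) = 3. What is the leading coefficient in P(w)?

The leading coefficient equals the top divided difference P[0,1,2,3].
P[0,1] = (-9 - (-4)) / (1 - 0) = -5
P[1,2] = (-5 - (-9)) / (2 - 1) = 4
P[2,3] = (3 - (-5)) / (3 - 2) = 8
P[0,1,2] = (4 - (-5)) / (2 - 0) = 9/2
P[1,2,3] = (8 - 4) / (3 - 1) = 2
P[0,1,2,3] = (2 - 9/2) / (3 - 0) = -5/6

-5/6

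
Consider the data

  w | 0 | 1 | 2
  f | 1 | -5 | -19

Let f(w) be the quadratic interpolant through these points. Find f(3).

Evaluate each Lagrange basis at w = 3:
L_0(3) = (2)·(1)/[(-1)·(-2)] = 1
L_1(3) = (3)·(1)/[(1)·(-1)] = -3
L_2(3) = (3)·(2)/[(2)·(1)] = 3
Sum: 1·(1) + (-5)·(-3) + (-19)·(3) = -41

-41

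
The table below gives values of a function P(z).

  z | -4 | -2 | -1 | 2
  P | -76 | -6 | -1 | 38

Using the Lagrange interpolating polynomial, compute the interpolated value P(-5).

Evaluate each Lagrange basis at z = -5:
L_0(-5) = (-3)·(-4)·(-7)/[(-2)·(-3)·(-6)] = 7/3
L_1(-5) = (-1)·(-4)·(-7)/[(2)·(-1)·(-4)] = -7/2
L_2(-5) = (-1)·(-3)·(-7)/[(3)·(1)·(-3)] = 7/3
L_3(-5) = (-1)·(-3)·(-4)/[(6)·(4)·(3)] = -1/6
Sum: (-76)·(7/3) + (-6)·(-7/2) + (-1)·(7/3) + 38·(-1/6) = -165

-165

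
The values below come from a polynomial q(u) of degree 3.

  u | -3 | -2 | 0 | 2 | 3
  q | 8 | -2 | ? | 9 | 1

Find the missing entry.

27/10

The 4 known values determine q uniquely (degree ≤ 3).
Evaluate each Lagrange basis at u = 0:
L_0(0) = (2)·(-2)·(-3)/[(-1)·(-5)·(-6)] = -2/5
L_1(0) = (3)·(-2)·(-3)/[(1)·(-4)·(-5)] = 9/10
L_2(0) = (3)·(2)·(-3)/[(5)·(4)·(-1)] = 9/10
L_3(0) = (3)·(2)·(-2)/[(6)·(5)·(1)] = -2/5
Sum: 8·(-2/5) + (-2)·(9/10) + 9·(9/10) + 1·(-2/5) = 27/10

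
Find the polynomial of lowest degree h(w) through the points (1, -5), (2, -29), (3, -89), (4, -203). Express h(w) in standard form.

Build the Lagrange basis polynomials:
L_0(w) = (w - 2)(w - 3)(w - 4) / [-6] = -(1/6)w^3 + (3/2)w^2 - (13/3)w + 4
L_1(w) = (w - 1)(w - 3)(w - 4) / [2] = (1/2)w^3 - 4w^2 + (19/2)w - 6
L_2(w) = (w - 1)(w - 2)(w - 4) / [-2] = -(1/2)w^3 + (7/2)w^2 - 7w + 4
L_3(w) = (w - 1)(w - 2)(w - 3) / [6] = (1/6)w^3 - w^2 + (11/6)w - 1
h(w) = (-5)·L_0 + (-29)·L_1 + (-89)·L_2 + (-203)·L_3
  (-5)·L_0(w) = (5/6)w^3 - (15/2)w^2 + (65/3)w - 20
  (-29)·L_1(w) = -(29/2)w^3 + 116w^2 - (551/2)w + 174
  (-89)·L_2(w) = (89/2)w^3 - (623/2)w^2 + 623w - 356
  (-203)·L_3(w) = -(203/6)w^3 + 203w^2 - (2233/6)w + 203
Adding term by term: -3w^3 - 3w + 1

h(w) = -3w^3 - 3w + 1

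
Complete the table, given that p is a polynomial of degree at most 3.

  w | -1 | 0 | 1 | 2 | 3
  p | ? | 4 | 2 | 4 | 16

4

The 4 known values determine p uniquely (degree ≤ 3).
L_0(-1) = (-2)·(-3)·(-4)/[(-1)·(-2)·(-3)] = 4
L_1(-1) = (-1)·(-3)·(-4)/[(1)·(-1)·(-2)] = -6
L_2(-1) = (-1)·(-2)·(-4)/[(2)·(1)·(-1)] = 4
L_3(-1) = (-1)·(-2)·(-3)/[(3)·(2)·(1)] = -1
Sum: 4·(4) + 2·(-6) + 4·(4) + 16·(-1) = 4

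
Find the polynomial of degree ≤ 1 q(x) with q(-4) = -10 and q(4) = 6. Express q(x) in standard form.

Build the Lagrange basis polynomials:
L_0(x) = (x - 4) / [-8] = -(1/8)x + 1/2
L_1(x) = (x + 4) / [8] = (1/8)x + 1/2
q(x) = (-10)·L_0 + 6·L_1
  (-10)·L_0(x) = (5/4)x - 5
  6·L_1(x) = (3/4)x + 3
Adding term by term: 2x - 2

q(x) = 2x - 2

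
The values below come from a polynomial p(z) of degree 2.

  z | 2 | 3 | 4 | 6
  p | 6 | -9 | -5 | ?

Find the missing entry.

The 3 known values determine p uniquely (degree ≤ 2).
L_0(6) = (3)·(2)/[(-1)·(-2)] = 3
L_1(6) = (4)·(2)/[(1)·(-1)] = -8
L_2(6) = (4)·(3)/[(2)·(1)] = 6
Sum: 6·(3) + (-9)·(-8) + (-5)·(6) = 60

60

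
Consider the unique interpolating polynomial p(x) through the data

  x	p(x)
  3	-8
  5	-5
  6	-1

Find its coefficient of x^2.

5/6

The leading coefficient equals the top divided difference p[3,5,6].
p[3,5] = (-5 - (-8)) / (5 - 3) = 3/2
p[5,6] = (-1 - (-5)) / (6 - 5) = 4
p[3,5,6] = (4 - 3/2) / (6 - 3) = 5/6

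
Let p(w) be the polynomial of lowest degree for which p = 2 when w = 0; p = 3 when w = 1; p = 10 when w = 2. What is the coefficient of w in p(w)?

-2

Build the Lagrange basis polynomials:
L_0(w) = (w - 1)(w - 2) / [2] = (1/2)w^2 - (3/2)w + 1
L_1(w) = w(w - 2) / [-1] = -w^2 + 2w
L_2(w) = w(w - 1) / [2] = (1/2)w^2 - (1/2)w
p(w) = 2·L_0 + 3·L_1 + 10·L_2
Only the coefficient of w is needed; take it from each L_i and combine:
2·(-3/2) + 3·(2) + 10·(-1/2) = -2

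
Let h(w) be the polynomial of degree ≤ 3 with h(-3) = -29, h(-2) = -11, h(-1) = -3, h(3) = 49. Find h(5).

171

Using Newton's divided-difference form:
h[-3,-2] = (-11 - (-29)) / (-2 - (-3)) = 18
h[-2,-1] = (-3 - (-11)) / (-1 - (-2)) = 8
h[-1,3] = (49 - (-3)) / (3 - (-1)) = 13
h[-3,-2,-1] = (8 - 18) / (-1 - (-3)) = -5
h[-2,-1,3] = (13 - 8) / (3 - (-2)) = 1
h[-3,-2,-1,3] = (1 - (-5)) / (3 - (-3)) = 1
h(5) = -29 + 18·(8) + (-5)·(8)·(7) + 1·(8)·(7)·(6) = 171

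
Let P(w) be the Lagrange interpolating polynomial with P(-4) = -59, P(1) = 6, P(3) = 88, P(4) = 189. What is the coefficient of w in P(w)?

L_0(w) = (w - 1)(w - 3)(w - 4) / [-280] = -(1/280)w^3 + (1/35)w^2 - (19/280)w + 3/70
L_1(w) = (w + 4)(w - 3)(w - 4) / [30] = (1/30)w^3 - (1/10)w^2 - (8/15)w + 8/5
L_2(w) = (w + 4)(w - 1)(w - 4) / [-14] = -(1/14)w^3 + (1/14)w^2 + (8/7)w - 8/7
L_3(w) = (w + 4)(w - 1)(w - 3) / [24] = (1/24)w^3 - (13/24)w + 1/2
P(w) = (-59)·L_0 + 6·L_1 + 88·L_2 + 189·L_3
Only the coefficient of w is needed; take it from each L_i and combine:
(-59)·(-19/280) + 6·(-8/15) + 88·(8/7) + 189·(-13/24) = -1

-1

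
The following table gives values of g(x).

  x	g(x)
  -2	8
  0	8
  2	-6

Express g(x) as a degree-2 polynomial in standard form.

g(x) = -(7/4)x^2 - (7/2)x + 8

Build the Lagrange basis polynomials:
L_0(x) = x(x - 2) / [8] = (1/8)x^2 - (1/4)x
L_1(x) = (x + 2)(x - 2) / [-4] = -(1/4)x^2 + 1
L_2(x) = (x + 2)x / [8] = (1/8)x^2 + (1/4)x
g(x) = 8·L_0 + 8·L_1 + (-6)·L_2
  8·L_0(x) = x^2 - 2x
  8·L_1(x) = -2x^2 + 8
  (-6)·L_2(x) = -(3/4)x^2 - (3/2)x
Adding term by term: -(7/4)x^2 - (7/2)x + 8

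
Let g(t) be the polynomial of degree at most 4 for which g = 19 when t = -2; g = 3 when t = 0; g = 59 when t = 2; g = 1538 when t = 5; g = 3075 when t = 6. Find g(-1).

2

Evaluate each Lagrange basis at t = -1:
L_0(-1) = (-1)·(-3)·(-6)·(-7)/[(-2)·(-4)·(-7)·(-8)] = 9/32
L_1(-1) = (1)·(-3)·(-6)·(-7)/[(2)·(-2)·(-5)·(-6)] = 21/20
L_2(-1) = (1)·(-1)·(-6)·(-7)/[(4)·(2)·(-3)·(-4)] = -7/16
L_3(-1) = (1)·(-1)·(-3)·(-7)/[(7)·(5)·(3)·(-1)] = 1/5
L_4(-1) = (1)·(-1)·(-3)·(-6)/[(8)·(6)·(4)·(1)] = -3/32
Sum: 19·(9/32) + 3·(21/20) + 59·(-7/16) + 1538·(1/5) + 3075·(-3/32) = 2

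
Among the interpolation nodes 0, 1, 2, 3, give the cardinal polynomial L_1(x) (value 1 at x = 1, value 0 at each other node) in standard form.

L_1(x) = (1/2)x^3 - (5/2)x^2 + 3x

L_1(x) = x(x - 2)(x - 3) / [(1)·(-1)·(-2)]
       = (x^3 - 5x^2 + 6x) / (2)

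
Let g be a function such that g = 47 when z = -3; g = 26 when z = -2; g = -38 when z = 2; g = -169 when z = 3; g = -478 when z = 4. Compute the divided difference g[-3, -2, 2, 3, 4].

g[-3,-2] = (26 - 47) / (-2 - (-3)) = -21
g[-2,2] = (-38 - 26) / (2 - (-2)) = -16
g[2,3] = (-169 - (-38)) / (3 - 2) = -131
g[3,4] = (-478 - (-169)) / (4 - 3) = -309
g[-3,-2,2] = (-16 - (-21)) / (2 - (-3)) = 1
g[-2,2,3] = (-131 - (-16)) / (3 - (-2)) = -23
g[2,3,4] = (-309 - (-131)) / (4 - 2) = -89
g[-3,-2,2,3] = (-23 - 1) / (3 - (-3)) = -4
g[-2,2,3,4] = (-89 - (-23)) / (4 - (-2)) = -11
g[-3,-2,2,3,4] = (-11 - (-4)) / (4 - (-3)) = -1

-1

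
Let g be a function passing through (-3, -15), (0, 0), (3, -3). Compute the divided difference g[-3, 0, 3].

-1

g[-3,0] = (0 - (-15)) / (0 - (-3)) = 5
g[0,3] = (-3 - 0) / (3 - 0) = -1
g[-3,0,3] = (-1 - 5) / (3 - (-3)) = -1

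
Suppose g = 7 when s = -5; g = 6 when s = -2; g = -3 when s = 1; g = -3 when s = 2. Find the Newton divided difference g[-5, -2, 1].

-4/9

g[-5,-2] = (6 - 7) / (-2 - (-5)) = -1/3
g[-2,1] = (-3 - 6) / (1 - (-2)) = -3
g[-5,-2,1] = (-3 - (-1/3)) / (1 - (-5)) = -4/9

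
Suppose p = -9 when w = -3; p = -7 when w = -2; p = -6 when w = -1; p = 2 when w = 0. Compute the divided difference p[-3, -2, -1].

p[-3,-2] = (-7 - (-9)) / (-2 - (-3)) = 2
p[-2,-1] = (-6 - (-7)) / (-1 - (-2)) = 1
p[-3,-2,-1] = (1 - 2) / (-1 - (-3)) = -1/2

-1/2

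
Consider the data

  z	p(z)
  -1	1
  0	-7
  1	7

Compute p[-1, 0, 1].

p[-1,0] = (-7 - 1) / (0 - (-1)) = -8
p[0,1] = (7 - (-7)) / (1 - 0) = 14
p[-1,0,1] = (14 - (-8)) / (1 - (-1)) = 11

11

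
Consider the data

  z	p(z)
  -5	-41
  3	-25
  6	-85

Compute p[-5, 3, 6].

-2

p[-5,3] = (-25 - (-41)) / (3 - (-5)) = 2
p[3,6] = (-85 - (-25)) / (6 - 3) = -20
p[-5,3,6] = (-20 - 2) / (6 - (-5)) = -2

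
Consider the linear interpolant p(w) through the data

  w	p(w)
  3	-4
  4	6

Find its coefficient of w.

L_0(w) = (w - 4) / [-1] = -w + 4
L_1(w) = (w - 3) / [1] = w - 3
p(w) = (-4)·L_0 + 6·L_1
Only the coefficient of w is needed; take it from each L_i and combine:
(-4)·(-1) + 6·(1) = 10

10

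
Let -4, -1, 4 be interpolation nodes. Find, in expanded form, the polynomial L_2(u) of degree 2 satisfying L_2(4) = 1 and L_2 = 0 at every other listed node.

L_2(u) = (u + 4)(u + 1) / [(8)·(5)]
       = (u^2 + 5u + 4) / (40)

L_2(u) = (1/40)u^2 + (1/8)u + 1/10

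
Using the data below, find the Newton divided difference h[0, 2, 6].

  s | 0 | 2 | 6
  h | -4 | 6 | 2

-1

h[0,2] = (6 - (-4)) / (2 - 0) = 5
h[2,6] = (2 - 6) / (6 - 2) = -1
h[0,2,6] = (-1 - 5) / (6 - 0) = -1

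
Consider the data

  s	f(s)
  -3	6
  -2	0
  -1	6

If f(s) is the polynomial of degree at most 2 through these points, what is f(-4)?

24

Evaluate each Lagrange basis at s = -4:
L_0(-4) = (-2)·(-3)/[(-1)·(-2)] = 3
L_1(-4) = (-1)·(-3)/[(1)·(-1)] = -3
L_2(-4) = (-1)·(-2)/[(2)·(1)] = 1
Sum: 6·(3) + 0 + 6·(1) = 24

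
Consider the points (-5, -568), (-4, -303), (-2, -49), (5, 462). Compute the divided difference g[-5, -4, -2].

-46

g[-5,-4] = (-303 - (-568)) / (-4 - (-5)) = 265
g[-4,-2] = (-49 - (-303)) / (-2 - (-4)) = 127
g[-5,-4,-2] = (127 - 265) / (-2 - (-5)) = -46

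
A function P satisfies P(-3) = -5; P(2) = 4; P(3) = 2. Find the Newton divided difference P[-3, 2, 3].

-19/30

P[-3,2] = (4 - (-5)) / (2 - (-3)) = 9/5
P[2,3] = (2 - 4) / (3 - 2) = -2
P[-3,2,3] = (-2 - 9/5) / (3 - (-3)) = -19/30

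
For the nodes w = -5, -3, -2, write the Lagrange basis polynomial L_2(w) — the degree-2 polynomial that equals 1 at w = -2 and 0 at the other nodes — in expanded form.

L_2(w) = (1/3)w^2 + (8/3)w + 5

L_2(w) = (w + 5)(w + 3) / [(3)·(1)]
       = (w^2 + 8w + 15) / (3)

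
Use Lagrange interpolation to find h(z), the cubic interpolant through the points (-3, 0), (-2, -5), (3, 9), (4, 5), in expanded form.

Build the Lagrange basis polynomials:
L_0(z) = (z + 2)(z - 3)(z - 4) / [-42] = -(1/42)z^3 + (5/42)z^2 + (1/21)z - 4/7
L_1(z) = (z + 3)(z - 3)(z - 4) / [30] = (1/30)z^3 - (2/15)z^2 - (3/10)z + 6/5
L_2(z) = (z + 3)(z + 2)(z - 4) / [-30] = -(1/30)z^3 - (1/30)z^2 + (7/15)z + 4/5
L_3(z) = (z + 3)(z + 2)(z - 3) / [42] = (1/42)z^3 + (1/21)z^2 - (3/14)z - 3/7
h(z) = 0·L_0 + (-5)·L_1 + 9·L_2 + 5·L_3
  0·L_0(z) = 0
  (-5)·L_1(z) = -(1/6)z^3 + (2/3)z^2 + (3/2)z - 6
  9·L_2(z) = -(3/10)z^3 - (3/10)z^2 + (21/5)z + 36/5
  5·L_3(z) = (5/42)z^3 + (5/21)z^2 - (15/14)z - 15/7
Adding term by term: -(73/210)z^3 + (127/210)z^2 + (162/35)z - 33/35

h(z) = -(73/210)z^3 + (127/210)z^2 + (162/35)z - 33/35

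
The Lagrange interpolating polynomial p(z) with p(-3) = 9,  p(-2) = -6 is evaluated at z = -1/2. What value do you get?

-57/2

L_0(-1/2) = (3/2)/[(-1)] = -3/2
L_1(-1/2) = (5/2)/[(1)] = 5/2
Sum: 9·(-3/2) + (-6)·(5/2) = -57/2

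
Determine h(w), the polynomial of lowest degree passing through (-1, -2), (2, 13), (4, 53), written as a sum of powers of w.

Newton's divided differences:
h[-1,2] = (13 - (-2)) / (2 - (-1)) = 5
h[2,4] = (53 - 13) / (4 - 2) = 20
h[-1,2,4] = (20 - 5) / (4 - (-1)) = 3
h(w) = -2 + 5·(w + 1) + 3·(w + 1)(w - 2)
Expanding: h(w) = 3w^2 + 2w - 3

h(w) = 3w^2 + 2w - 3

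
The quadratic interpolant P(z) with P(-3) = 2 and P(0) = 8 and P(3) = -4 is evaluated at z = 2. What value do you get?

2

Evaluate each Lagrange basis at z = 2:
L_0(2) = (2)·(-1)/[(-3)·(-6)] = -1/9
L_1(2) = (5)·(-1)/[(3)·(-3)] = 5/9
L_2(2) = (5)·(2)/[(6)·(3)] = 5/9
Sum: 2·(-1/9) + 8·(5/9) + (-4)·(5/9) = 2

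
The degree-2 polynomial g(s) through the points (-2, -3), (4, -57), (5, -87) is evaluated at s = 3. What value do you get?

Using Newton's divided-difference form:
g[-2,4] = (-57 - (-3)) / (4 - (-2)) = -9
g[4,5] = (-87 - (-57)) / (5 - 4) = -30
g[-2,4,5] = (-30 - (-9)) / (5 - (-2)) = -3
g(3) = -3 + (-9)·(5) + (-3)·(5)·(-1) = -33

-33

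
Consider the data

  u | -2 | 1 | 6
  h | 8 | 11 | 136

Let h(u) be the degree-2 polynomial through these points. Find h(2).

24

Using Newton's divided-difference form:
h[-2,1] = (11 - 8) / (1 - (-2)) = 1
h[1,6] = (136 - 11) / (6 - 1) = 25
h[-2,1,6] = (25 - 1) / (6 - (-2)) = 3
h(2) = 8 + 1·(4) + 3·(4)·(1) = 24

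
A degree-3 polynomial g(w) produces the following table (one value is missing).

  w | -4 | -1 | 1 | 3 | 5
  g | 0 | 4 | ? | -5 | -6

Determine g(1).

The 4 known values determine g uniquely (degree ≤ 3).
Evaluate each Lagrange basis at w = 1:
L_0(1) = (2)·(-2)·(-4)/[(-3)·(-7)·(-9)] = -16/189
L_1(1) = (5)·(-2)·(-4)/[(3)·(-4)·(-6)] = 5/9
L_2(1) = (5)·(2)·(-4)/[(7)·(4)·(-2)] = 5/7
L_3(1) = (5)·(2)·(-2)/[(9)·(6)·(2)] = -5/27
Sum: 0 + 4·(5/9) + (-5)·(5/7) + (-6)·(-5/27) = -5/21

-5/21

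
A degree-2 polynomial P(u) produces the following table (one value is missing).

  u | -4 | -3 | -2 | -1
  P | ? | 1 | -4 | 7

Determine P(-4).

The 3 known values determine P uniquely (degree ≤ 2).
L_0(-4) = (-2)·(-3)/[(-1)·(-2)] = 3
L_1(-4) = (-1)·(-3)/[(1)·(-1)] = -3
L_2(-4) = (-1)·(-2)/[(2)·(1)] = 1
Sum: 1·(3) + (-4)·(-3) + 7·(1) = 22

22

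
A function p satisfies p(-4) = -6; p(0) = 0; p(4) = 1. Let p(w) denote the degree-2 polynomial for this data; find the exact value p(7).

Evaluate each Lagrange basis at w = 7:
L_0(7) = (7)·(3)/[(-4)·(-8)] = 21/32
L_1(7) = (11)·(3)/[(4)·(-4)] = -33/16
L_2(7) = (11)·(7)/[(8)·(4)] = 77/32
Sum: (-6)·(21/32) + 0 + 1·(77/32) = -49/32

-49/32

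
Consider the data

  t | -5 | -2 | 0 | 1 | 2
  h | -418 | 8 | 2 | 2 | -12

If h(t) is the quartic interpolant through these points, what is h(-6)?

L_0(-6) = (-4)·(-6)·(-7)·(-8)/[(-3)·(-5)·(-6)·(-7)] = 32/15
L_1(-6) = (-1)·(-6)·(-7)·(-8)/[(3)·(-2)·(-3)·(-4)] = -14/3
L_2(-6) = (-1)·(-4)·(-7)·(-8)/[(5)·(2)·(-1)·(-2)] = 56/5
L_3(-6) = (-1)·(-4)·(-6)·(-8)/[(6)·(3)·(1)·(-1)] = -32/3
L_4(-6) = (-1)·(-4)·(-6)·(-7)/[(7)·(4)·(2)·(1)] = 3
Sum: (-418)·(32/15) + 8·(-14/3) + 2·(56/5) + 2·(-32/3) + (-12)·(3) = -964

-964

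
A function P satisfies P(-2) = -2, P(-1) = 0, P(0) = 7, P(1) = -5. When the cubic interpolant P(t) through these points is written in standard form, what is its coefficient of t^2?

-19/2

L_0(t) = (t + 1)t(t - 1) / [-6] = -(1/6)t^3 + (1/6)t
L_1(t) = (t + 2)t(t - 1) / [2] = (1/2)t^3 + (1/2)t^2 - t
L_2(t) = (t + 2)(t + 1)(t - 1) / [-2] = -(1/2)t^3 - t^2 + (1/2)t + 1
L_3(t) = (t + 2)(t + 1)t / [6] = (1/6)t^3 + (1/2)t^2 + (1/3)t
P(t) = (-2)·L_0 + 0·L_1 + 7·L_2 + (-5)·L_3
Only the coefficient of t^2 is needed; take it from each L_i and combine:
(-2)·(0) + 0·(1/2) + 7·(-1) + (-5)·(1/2) = -19/2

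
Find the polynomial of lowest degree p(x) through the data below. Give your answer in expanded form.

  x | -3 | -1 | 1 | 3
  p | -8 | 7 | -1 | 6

p(x) = (19/24)x^3 - (1/2)x^2 - (115/24)x + 7/2

Build the Lagrange basis polynomials:
L_0(x) = (x + 1)(x - 1)(x - 3) / [-48] = -(1/48)x^3 + (1/16)x^2 + (1/48)x - 1/16
L_1(x) = (x + 3)(x - 1)(x - 3) / [16] = (1/16)x^3 - (1/16)x^2 - (9/16)x + 9/16
L_2(x) = (x + 3)(x + 1)(x - 3) / [-16] = -(1/16)x^3 - (1/16)x^2 + (9/16)x + 9/16
L_3(x) = (x + 3)(x + 1)(x - 1) / [48] = (1/48)x^3 + (1/16)x^2 - (1/48)x - 1/16
p(x) = (-8)·L_0 + 7·L_1 + (-1)·L_2 + 6·L_3
  (-8)·L_0(x) = (1/6)x^3 - (1/2)x^2 - (1/6)x + 1/2
  7·L_1(x) = (7/16)x^3 - (7/16)x^2 - (63/16)x + 63/16
  (-1)·L_2(x) = (1/16)x^3 + (1/16)x^2 - (9/16)x - 9/16
  6·L_3(x) = (1/8)x^3 + (3/8)x^2 - (1/8)x - 3/8
Adding term by term: (19/24)x^3 - (1/2)x^2 - (115/24)x + 7/2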